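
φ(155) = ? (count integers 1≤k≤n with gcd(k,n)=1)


Factor n: 155 = 5 × 31
φ(n) = n · ∏(1 - 1/p) over distinct primes p | n
φ(155) = 155 · (1 - 1/5) · (1 - 1/31) = 120

φ(155) = 120


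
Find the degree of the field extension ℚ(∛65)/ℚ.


∛65 has minimal polynomial x³ - 65 (irreducible over ℚ since 65 is not a perfect cube)

[ℚ(∛65)/ℚ] = 3


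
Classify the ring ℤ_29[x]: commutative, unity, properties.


ℤ_29 is a field (n prime), so ℤ_29[x] is a commutative integral domain with unity
Commutative: Yes
Integral domain: Yes
Has unity: Yes

ℤ_29[x]: Commutative=Yes, Unity=Yes


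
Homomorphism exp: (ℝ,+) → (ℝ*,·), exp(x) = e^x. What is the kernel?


Kernel = preimage of identity
ker(exp) = {x ∈ ℝ | e^x = 1} = {0}

ker(exp) = {0}


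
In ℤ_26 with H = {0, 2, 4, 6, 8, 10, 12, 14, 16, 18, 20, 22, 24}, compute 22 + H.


22 + H = {22 + h (mod 26) : h ∈ H}
22+0=22, 22+2=24, 22+4=0, 22+6=2, 22+8=4, 22+10=6, 22+12=8, 22+14=10, 22+16=12, 22+18=14, 22+20=16, 22+22=18, 22+24=20
22 + H = {0, 2, 4, 6, 8, 10, 12, 14, 16, 18, 20, 22, 24} = 0 + H

22 + H = {0, 2, 4, 6, 8, 10, 12, 14, 16, 18, 20, 22, 24}


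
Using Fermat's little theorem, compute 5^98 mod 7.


Fermat's little theorem: if p is prime and gcd(a,p)=1, then a^(p-1) ≡ 1 (mod p)
p = 7 is prime, gcd(5,7) = 1
Reduce exponent: 98 mod 6 = 2
So 5^98 ≡ 5^2 (mod 7)
5^2 mod 7 = 4

5^98 ≡ 4 (mod 7)


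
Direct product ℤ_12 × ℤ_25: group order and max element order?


|ℤ_12 × ℤ_25| = 12 × 25 = 300
Max element order = lcm(12,25) = 300
Cyclic? Yes (gcd=1)

|ℤ_12×ℤ_25| = 300, max element order = 300


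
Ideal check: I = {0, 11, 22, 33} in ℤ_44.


Check ideal conditions for I = {0, 11, 22, 33} in ℤ_44:
(1) I is an additive subgroup? Yes
(2) For r ∈ ℤ_44 and a ∈ I: r·a ∈ I? Yes

Yes, I is an ideal of ℤ_44


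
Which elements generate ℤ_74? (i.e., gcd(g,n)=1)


g generates ℤ_n iff gcd(g,n) = 1
Prime factors of 74: 2, 37
Generators are g ∈ {1,...,73} not divisible by any of these primes.
Generators: {1, 3, 5, 7, 9, 11, 13, 15, 17, 19, 21, 23, 25, 27, 29, 31, 33, 35, 39, 41, 43, 45, 47, 49, 51, 53, 55, 57, 59, 61, 63, 65, 67, 69, 71, 73}
Number of generators = φ(74) = 36

Generators of ℤ_74 = {1, 3, 5, 7, 9, 11, 13, 15, 17, 19, 21, 23, 25, 27, 29, 31, 33, 35, 39, 41, 43, 45, 47, 49, 51, 53, 55, 57, 59, 61, 63, 65, 67, 69, 71, 73}


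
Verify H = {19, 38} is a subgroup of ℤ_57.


Subgroup test for H = {19, 38} in (ℤ_57, +):
(1) 0 ∈ H? No
(2) Closure: for all a,b ∈ H, (a+b) mod 57 ∈ H? No  [counterexample: 19 + 38 = 0 ∉ H]
(3) Inverses: for all a ∈ H, -a mod 57 ∈ H? Yes

No, H is not a subgroup of ℤ_57


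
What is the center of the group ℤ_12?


Z(G) = {g ∈ G | gx = xg for all x ∈ G}
ℤ_12 is abelian, so Z(G) = G

Z(ℤ_12) = ℤ_12


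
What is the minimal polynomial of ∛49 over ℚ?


∛49 satisfies x³ - 49 = 0, irreducible over ℚ (no rational root; 49 is not a perfect cube)

Minimal polynomial: x³ - 49


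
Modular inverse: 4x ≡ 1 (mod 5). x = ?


Use the extended Euclidean algorithm to write 1 = 4·s + 5·t; then s mod 5 is the inverse.
Euclidean algorithm:
  4 = 0·5 + 4
  5 = 1·4 + 1
  4 = 4·1 + 0
gcd(4,5) = 1
Back-substitution gives: 4·(-1) + 5·(1) = 1
So 4⁻¹ ≡ -1 ≡ 4 (mod 5)
Check: 4 × 4 = 16 ≡ 1 (mod 5) ✓

4⁻¹ ≡ 4 (mod 5)


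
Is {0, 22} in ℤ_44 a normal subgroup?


H = {0, 22} in ℤ_44
ℤ_44 is abelian; every subgroup of an abelian group is normal

Yes, normal subgroup


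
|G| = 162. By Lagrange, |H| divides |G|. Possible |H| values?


Lagrange's theorem: |H| divides |G|
|G| = 162
Divisors of 162: 1, 2, 3, 6, 9, 18, 27, 54, 81, 162

Possible subgroup orders: {1, 2, 3, 6, 9, 18, 27, 54, 81, 162}


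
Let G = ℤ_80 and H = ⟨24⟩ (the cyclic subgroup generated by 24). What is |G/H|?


|⟨24⟩| = n / gcd(24, 80) = 80 / 8 = 10
H is normal (ℤ_80 is abelian).
|G/H| = |G| / |H| = 80 / 10 = 8

|G/H| = 8


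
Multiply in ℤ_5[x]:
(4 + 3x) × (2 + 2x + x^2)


Expand and collect like terms; reduce coefficients mod 5:
x^0: 4·2 = 8 ≡ 3 (mod 5)
x^1: 4·2 + 3·2 = 14 ≡ 4 (mod 5)
x^2: 4·1 + 3·2 = 10 ≡ 0 (mod 5)
x^3: 3·1 = 3 ≡ 3 (mod 5)
Result: 3 + 4x + 3x^3

f · g = 3 + 4x + 3x^3


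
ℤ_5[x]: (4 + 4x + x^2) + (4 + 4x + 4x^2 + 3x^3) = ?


Add coefficients mod 5:
x^0: 4 + 4 = 3 (mod 5)
x^1: 4 + 4 = 3 (mod 5)
x^2: 1 + 4 = 0 (mod 5)
x^3: 0 + 3 = 3 (mod 5)
Result: 3 + 3x + 3x^3

f + g = 3 + 3x + 3x^3


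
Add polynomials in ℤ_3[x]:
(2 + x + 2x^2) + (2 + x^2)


Add coefficients mod 3:
x^0: 2 + 2 = 1 (mod 3)
x^1: 1 + 0 = 1 (mod 3)
x^2: 2 + 1 = 0 (mod 3)
Result: 1 + x

f + g = 1 + x


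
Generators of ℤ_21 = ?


g generates ℤ_n iff gcd(g,n) = 1
Prime factors of 21: 3, 7
Generators are g ∈ {1,...,20} not divisible by any of these primes.
Generators: {1, 2, 4, 5, 8, 10, 11, 13, 16, 17, 19, 20}
Number of generators = φ(21) = 12

Generators of ℤ_21 = {1, 2, 4, 5, 8, 10, 11, 13, 16, 17, 19, 20}


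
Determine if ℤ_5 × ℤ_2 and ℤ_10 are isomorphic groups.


Comparing ℤ_5 × ℤ_2 and ℤ_10:
gcd(5,2) = 1, so ℤ_5 × ℤ_2 ≅ ℤ_10 (CRT)

Yes, ℤ_5 × ℤ_2 ≅ ℤ_10


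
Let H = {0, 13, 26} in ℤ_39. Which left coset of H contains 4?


4 + H = {4 + h (mod 39) : h ∈ H}
4+0=4, 4+13=17, 4+26=30

4 + H = {4, 17, 30}


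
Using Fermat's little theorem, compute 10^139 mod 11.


Fermat's little theorem: if p is prime and gcd(a,p)=1, then a^(p-1) ≡ 1 (mod p)
p = 11 is prime, gcd(10,11) = 1
Reduce exponent: 139 mod 10 = 9
So 10^139 ≡ 10^9 (mod 11)
10^9 mod 11 = 10

10^139 ≡ 10 (mod 11)


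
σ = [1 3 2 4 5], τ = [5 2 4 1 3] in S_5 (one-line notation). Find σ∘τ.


σ∘τ: apply τ first, then σ
1 →τ 5 →σ 5
2 →τ 2 →σ 3
3 →τ 4 →σ 4
4 →τ 1 →σ 1
5 →τ 3 →σ 2

σ∘τ = [5 3 4 1 2]


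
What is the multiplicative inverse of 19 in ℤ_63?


Use the extended Euclidean algorithm to write 1 = 19·s + 63·t; then s mod 63 is the inverse.
Euclidean algorithm:
  19 = 0·63 + 19
  63 = 3·19 + 6
  19 = 3·6 + 1
  6 = 6·1 + 0
gcd(19,63) = 1
Back-substitution gives: 19·(10) + 63·(-3) = 1
So 19⁻¹ ≡ 10 ≡ 10 (mod 63)
Check: 19 × 10 = 190 ≡ 1 (mod 63) ✓

19⁻¹ ≡ 10 (mod 63)


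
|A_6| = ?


|A_n| = n!/2 (even permutations)
|A_6| = 6!/2 = 720/2 = 360

|A_6| = 360


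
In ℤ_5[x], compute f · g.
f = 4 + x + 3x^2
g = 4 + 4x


Expand and collect like terms; reduce coefficients mod 5:
x^0: 4·4 = 16 ≡ 1 (mod 5)
x^1: 4·4 + 1·4 = 20 ≡ 0 (mod 5)
x^2: 1·4 + 3·4 = 16 ≡ 1 (mod 5)
x^3: 3·4 = 12 ≡ 2 (mod 5)
Result: 1 + x^2 + 2x^3

f · g = 1 + x^2 + 2x^3


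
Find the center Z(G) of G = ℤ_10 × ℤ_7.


Z(G) = {g ∈ G | gx = xg for all x ∈ G}
Direct product of abelian groups is abelian, so Z(G) = G

Z(ℤ_10 × ℤ_7) = ℤ_10 × ℤ_7


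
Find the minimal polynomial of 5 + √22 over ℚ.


Let α = 5 + √22. Then α - 5 = √22, so (α - 5)² = 22, giving α² - 10α + 3 = 0. Degree 2 and α ∉ ℚ, so this is the minimal polynomial.

Minimal polynomial: x² - 10x + 3


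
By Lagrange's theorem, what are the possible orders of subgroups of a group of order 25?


Lagrange's theorem: |H| divides |G|
|G| = 25
Divisors of 25: 1, 5, 25

Possible subgroup orders: {1, 5, 25}


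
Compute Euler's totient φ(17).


φ(n) = count of k ∈ {1,...,n} with gcd(k,n)=1
Coprimes to 17: {1, 2, 3, 4, 5, 6, 7, 8, 9, 10, 11, 12, 13, 14, 15, 16}
Count: 16

φ(17) = 16


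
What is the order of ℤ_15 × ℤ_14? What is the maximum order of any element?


|ℤ_15 × ℤ_14| = 15 × 14 = 210
Max element order = lcm(15,14) = 210
Cyclic? Yes (gcd=1)

|ℤ_15×ℤ_14| = 210, max element order = 210


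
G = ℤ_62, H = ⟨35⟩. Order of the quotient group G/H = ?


|⟨35⟩| = n / gcd(35, 62) = 62 / 1 = 62
H is normal (ℤ_62 is abelian).
|G/H| = |G| / |H| = 62 / 62 = 1

|G/H| = 1


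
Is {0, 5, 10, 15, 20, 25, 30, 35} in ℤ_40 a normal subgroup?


H = {0, 5, 10, 15, 20, 25, 30, 35} in ℤ_40
ℤ_40 is abelian; every subgroup of an abelian group is normal

Yes, normal subgroup


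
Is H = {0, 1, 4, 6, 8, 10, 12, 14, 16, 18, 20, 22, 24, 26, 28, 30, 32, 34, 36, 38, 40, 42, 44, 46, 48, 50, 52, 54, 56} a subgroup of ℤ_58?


Subgroup test for H = {0, 1, 4, 6, 8, 10, 12, 14, 16, 18, 20, 22, 24, 26, 28, 30, 32, 34, 36, 38, 40, 42, 44, 46, 48, 50, 52, 54, 56} in (ℤ_58, +):
(1) 0 ∈ H? Yes
(2) Closure: for all a,b ∈ H, (a+b) mod 58 ∈ H? No  [counterexample: 1 + 1 = 2 ∉ H]
(3) Inverses: for all a ∈ H, -a mod 58 ∈ H? No

No, H is not a subgroup of ℤ_58


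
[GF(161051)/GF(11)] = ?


GF(161051) = GF(11^5), so the extension degree is 5

[GF(161051)/GF(11)] = 5


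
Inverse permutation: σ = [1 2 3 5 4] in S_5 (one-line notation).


To find σ⁻¹, swap domain and range:
σ(1) = 1 → σ⁻¹(1) = 1
σ(2) = 2 → σ⁻¹(2) = 2
σ(3) = 3 → σ⁻¹(3) = 3
σ(4) = 5 → σ⁻¹(5) = 4
σ(5) = 4 → σ⁻¹(4) = 5

σ⁻¹ = [1 2 3 5 4]


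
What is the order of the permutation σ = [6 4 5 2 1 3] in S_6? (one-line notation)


Cycle decomposition: (1 6 3 5) (2 4)
Cycle lengths: 4, 2
Order = lcm(4, 2) = 4

ord(σ) = 4


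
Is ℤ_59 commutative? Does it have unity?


ℤ_59 is a commutative ring with unity 1; 59 is prime, so ℤ_59 is a field (hence an integral domain)
Commutative: Yes
Integral domain: Yes
Has unity: Yes

ℤ_59: Commutative=Yes, Unity=Yes


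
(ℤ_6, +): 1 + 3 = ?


Operation: addition mod 6
1 + 3 = (a + b) mod 6 with a = 1, b = 3

1 + 3 = 4


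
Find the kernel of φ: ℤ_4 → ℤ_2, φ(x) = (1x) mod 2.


Kernel = preimage of identity
ker(φ) = {x ∈ ℤ_4 : 1x ≡ 0 (mod 2)}. Since 2 | 4, φ is well-defined. The kernel is the cyclic subgroup ⟨2⟩ of ℤ_4 (order 2), i.e. {0, 2}

ker(φ) = {0, 2}


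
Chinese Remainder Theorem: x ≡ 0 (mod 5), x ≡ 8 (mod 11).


m₁ = 5, m₂ = 11, gcd = 1, so CRT applies. M = m₁·m₂ = 55
Let M₁ = M/m₁ = 11, M₂ = M/m₂ = 5
Find y₁ ≡ M₁⁻¹ (mod m₁): 11⁻¹ ≡ 1 (mod 5)
Find y₂ ≡ M₂⁻¹ (mod m₂): 5⁻¹ ≡ 9 (mod 11)
x = a₁·M₁·y₁ + a₂·M₂·y₂ = 0·11·1 + 8·5·9 = 360
Reduce mod 55: x ≡ 30
Check: 30 mod 5 = 0 ✓, 30 mod 11 = 8 ✓

x ≡ 30 (mod 55)


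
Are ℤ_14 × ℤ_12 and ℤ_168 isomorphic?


Comparing ℤ_14 × ℤ_12 and ℤ_168:
gcd(14,12) = 2 ≠ 1. Max element order in ℤ_14×ℤ_12 is lcm(14,12) = 84 < 168, so it has no element of order 168

No, ℤ_14 × ℤ_12 ≇ ℤ_168


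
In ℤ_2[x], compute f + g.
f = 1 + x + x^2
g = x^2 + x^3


Add coefficients mod 2:
x^0: 1 + 0 = 1 (mod 2)
x^1: 1 + 0 = 1 (mod 2)
x^2: 1 + 1 = 0 (mod 2)
x^3: 0 + 1 = 1 (mod 2)
Result: 1 + x + x^3

f + g = 1 + x + x^3


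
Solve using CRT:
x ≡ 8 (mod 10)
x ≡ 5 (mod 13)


m₁ = 10, m₂ = 13, gcd = 1, so CRT applies. M = m₁·m₂ = 130
Let M₁ = M/m₁ = 13, M₂ = M/m₂ = 10
Find y₁ ≡ M₁⁻¹ (mod m₁): 13⁻¹ ≡ 7 (mod 10)
Find y₂ ≡ M₂⁻¹ (mod m₂): 10⁻¹ ≡ 4 (mod 13)
x = a₁·M₁·y₁ + a₂·M₂·y₂ = 8·13·7 + 5·10·4 = 928
Reduce mod 130: x ≡ 18
Check: 18 mod 10 = 8 ✓, 18 mod 13 = 5 ✓

x ≡ 18 (mod 130)


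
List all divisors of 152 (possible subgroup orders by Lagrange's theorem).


Lagrange's theorem: |H| divides |G|
|G| = 152
Divisors of 152: 1, 2, 4, 8, 19, 38, 76, 152

Possible subgroup orders: {1, 2, 4, 8, 19, 38, 76, 152}


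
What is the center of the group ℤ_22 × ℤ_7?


Z(G) = {g ∈ G | gx = xg for all x ∈ G}
Direct product of abelian groups is abelian, so Z(G) = G

Z(ℤ_22 × ℤ_7) = ℤ_22 × ℤ_7


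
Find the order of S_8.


|S_n| = n! (number of permutations of n symbols)
|S_8| = 8! = 40320

|S_8| = 40320


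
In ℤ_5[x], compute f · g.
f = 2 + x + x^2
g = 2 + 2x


Expand and collect like terms; reduce coefficients mod 5:
x^0: 2·2 = 4 ≡ 4 (mod 5)
x^1: 2·2 + 1·2 = 6 ≡ 1 (mod 5)
x^2: 1·2 + 1·2 = 4 ≡ 4 (mod 5)
x^3: 1·2 = 2 ≡ 2 (mod 5)
Result: 4 + x + 4x^2 + 2x^3

f · g = 4 + x + 4x^2 + 2x^3


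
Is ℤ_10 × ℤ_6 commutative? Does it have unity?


Direct product ring; commutative with unity (1,1); but (1,0)·(0,1) = (0,0) gives zero divisors, so not an integral domain
Commutative: Yes
Integral domain: No
Has unity: Yes

ℤ_10 × ℤ_6: Commutative=Yes, Unity=Yes


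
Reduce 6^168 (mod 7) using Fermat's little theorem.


Fermat's little theorem: if p is prime and gcd(a,p)=1, then a^(p-1) ≡ 1 (mod p)
p = 7 is prime, gcd(6,7) = 1
Reduce exponent: 168 mod 6 = 0
So 6^168 ≡ 6^0 (mod 7)
6^0 = 1

6^168 ≡ 1 (mod 7)


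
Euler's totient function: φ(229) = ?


Factor n: 229 = 229
φ(n) = n · ∏(1 - 1/p) over distinct primes p | n
φ(229) = 229 · (1 - 1/229) = 228

φ(229) = 228


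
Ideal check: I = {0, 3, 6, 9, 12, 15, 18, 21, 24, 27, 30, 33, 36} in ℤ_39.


Check ideal conditions for I = {0, 3, 6, 9, 12, 15, 18, 21, 24, 27, 30, 33, 36} in ℤ_39:
(1) I is an additive subgroup? Yes
(2) For r ∈ ℤ_39 and a ∈ I: r·a ∈ I? Yes

Yes, I is an ideal of ℤ_39


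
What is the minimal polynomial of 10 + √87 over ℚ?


Let α = 10 + √87. Then α - 10 = √87, so (α - 10)² = 87, giving α² - 20α + 13 = 0. Degree 2 and α ∉ ℚ, so this is the minimal polynomial.

Minimal polynomial: x² - 20x + 13


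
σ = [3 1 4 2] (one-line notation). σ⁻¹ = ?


To find σ⁻¹, swap domain and range:
σ(1) = 3 → σ⁻¹(3) = 1
σ(2) = 1 → σ⁻¹(1) = 2
σ(3) = 4 → σ⁻¹(4) = 3
σ(4) = 2 → σ⁻¹(2) = 4

σ⁻¹ = [2 4 1 3]


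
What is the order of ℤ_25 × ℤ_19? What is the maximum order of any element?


|ℤ_25 × ℤ_19| = 25 × 19 = 475
Max element order = lcm(25,19) = 475
Cyclic? Yes (gcd=1)

|ℤ_25×ℤ_19| = 475, max element order = 475


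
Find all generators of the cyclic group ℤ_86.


g generates ℤ_n iff gcd(g,n) = 1
Prime factors of 86: 2, 43
Generators are g ∈ {1,...,85} not divisible by any of these primes.
Generators: {1, 3, 5, 7, 9, 11, 13, 15, 17, 19, 21, 23, 25, 27, 29, 31, 33, 35, 37, 39, 41, 45, 47, 49, 51, 53, 55, 57, 59, 61, 63, 65, 67, 69, 71, 73, 75, 77, 79, 81, 83, 85}
Number of generators = φ(86) = 42

Generators of ℤ_86 = {1, 3, 5, 7, 9, 11, 13, 15, 17, 19, 21, 23, 25, 27, 29, 31, 33, 35, 37, 39, 41, 45, 47, 49, 51, 53, 55, 57, 59, 61, 63, 65, 67, 69, 71, 73, 75, 77, 79, 81, 83, 85}


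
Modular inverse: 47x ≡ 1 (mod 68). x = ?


Use the extended Euclidean algorithm to write 1 = 47·s + 68·t; then s mod 68 is the inverse.
Euclidean algorithm:
  47 = 0·68 + 47
  68 = 1·47 + 21
  47 = 2·21 + 5
  21 = 4·5 + 1
  5 = 5·1 + 0
gcd(47,68) = 1
Back-substitution gives: 47·(-13) + 68·(9) = 1
So 47⁻¹ ≡ -13 ≡ 55 (mod 68)
Check: 47 × 55 = 2585 ≡ 1 (mod 68) ✓

47⁻¹ ≡ 55 (mod 68)


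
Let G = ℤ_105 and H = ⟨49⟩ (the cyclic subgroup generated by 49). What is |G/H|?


|⟨49⟩| = n / gcd(49, 105) = 105 / 7 = 15
H is normal (ℤ_105 is abelian).
|G/H| = |G| / |H| = 105 / 15 = 7

|G/H| = 7


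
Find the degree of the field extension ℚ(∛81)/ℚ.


∛81 has minimal polynomial x³ - 81 (irreducible over ℚ since 81 is not a perfect cube)

[ℚ(∛81)/ℚ] = 3


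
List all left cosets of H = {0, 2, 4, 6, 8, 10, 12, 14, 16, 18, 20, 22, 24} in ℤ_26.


H = {0, 2, 4, 6, 8, 10, 12, 14, 16, 18, 20, 22, 24}, |H| = 13
Number of cosets = |G|/|H| = 26/13 = 2
0 + H = {0, 2, 4, 6, 8, 10, 12, 14, 16, 18, 20, 22, 24}
1 + H = {1, 3, 5, 7, 9, 11, 13, 15, 17, 19, 21, 23, 25}

Cosets: 0+H={0,2,4,6,8,10,12,14,16,18,20,22,24}; 1+H={1,3,5,7,9,11,13,15,17,19,21,23,25}


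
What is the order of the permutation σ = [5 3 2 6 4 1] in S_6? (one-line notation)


Cycle decomposition: (1 5 4 6) (2 3)
Cycle lengths: 4, 2
Order = lcm(4, 2) = 4

ord(σ) = 4


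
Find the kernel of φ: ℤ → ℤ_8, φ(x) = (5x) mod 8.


Kernel = preimage of identity
ker(φ) = {x ∈ ℤ : 5x ≡ 0 (mod 8)}. gcd(5,8) = 1, so 5x ≡ 0 (mod 8) ⟺ x ≡ 0 (mod 8/1 = 8). Hence ker(φ) = 8ℤ

ker(φ) = 8ℤ


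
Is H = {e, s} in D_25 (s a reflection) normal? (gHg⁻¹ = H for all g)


H = {e, s} in D_25 (s a reflection)
r·s·r⁻¹ = sr⁻² ≠ s for n ≥ 3, so {e, s} is not closed under conjugation

No, not a normal subgroup


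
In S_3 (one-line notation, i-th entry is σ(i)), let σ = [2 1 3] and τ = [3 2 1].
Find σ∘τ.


σ∘τ: apply τ first, then σ
1 →τ 3 →σ 3
2 →τ 2 →σ 1
3 →τ 1 →σ 2

σ∘τ = [3 1 2]


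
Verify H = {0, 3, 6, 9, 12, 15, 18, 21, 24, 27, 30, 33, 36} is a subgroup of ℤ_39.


Subgroup test for H = {0, 3, 6, 9, 12, 15, 18, 21, 24, 27, 30, 33, 36} in (ℤ_39, +):
(1) 0 ∈ H? Yes
(2) Closure: for all a,b ∈ H, (a+b) mod 39 ∈ H? Yes
(3) Inverses: for all a ∈ H, -a mod 39 ∈ H? Yes

Yes, H is a subgroup of ℤ_39


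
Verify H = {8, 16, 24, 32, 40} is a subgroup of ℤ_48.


Subgroup test for H = {8, 16, 24, 32, 40} in (ℤ_48, +):
(1) 0 ∈ H? No
(2) Closure: for all a,b ∈ H, (a+b) mod 48 ∈ H? No  [counterexample: 8 + 40 = 0 ∉ H]
(3) Inverses: for all a ∈ H, -a mod 48 ∈ H? Yes

No, H is not a subgroup of ℤ_48


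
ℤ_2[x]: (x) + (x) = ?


Add coefficients mod 2:
x^0: 0 + 0 = 0 (mod 2)
x^1: 1 + 1 = 0 (mod 2)
Result: 0

f + g = 0


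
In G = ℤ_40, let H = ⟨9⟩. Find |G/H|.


|⟨9⟩| = n / gcd(9, 40) = 40 / 1 = 40
H is normal (ℤ_40 is abelian).
|G/H| = |G| / |H| = 40 / 40 = 1

|G/H| = 1


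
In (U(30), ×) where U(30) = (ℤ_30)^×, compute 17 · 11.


Operation: multiplication mod 30
17 · 11 = (a × b) mod 30 with a = 17, b = 11

17 · 11 = 7


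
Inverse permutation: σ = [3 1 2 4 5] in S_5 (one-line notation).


To find σ⁻¹, swap domain and range:
σ(1) = 3 → σ⁻¹(3) = 1
σ(2) = 1 → σ⁻¹(1) = 2
σ(3) = 2 → σ⁻¹(2) = 3
σ(4) = 4 → σ⁻¹(4) = 4
σ(5) = 5 → σ⁻¹(5) = 5

σ⁻¹ = [2 3 1 4 5]


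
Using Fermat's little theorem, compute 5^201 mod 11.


Fermat's little theorem: if p is prime and gcd(a,p)=1, then a^(p-1) ≡ 1 (mod p)
p = 11 is prime, gcd(5,11) = 1
Reduce exponent: 201 mod 10 = 1
So 5^201 ≡ 5^1 (mod 11)
5^1 mod 11 = 5

5^201 ≡ 5 (mod 11)


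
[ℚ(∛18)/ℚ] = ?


∛18 has minimal polynomial x³ - 18 (irreducible over ℚ since 18 is not a perfect cube)

[ℚ(∛18)/ℚ] = 3


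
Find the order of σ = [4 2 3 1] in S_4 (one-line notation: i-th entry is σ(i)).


Cycle decomposition: (1 4)
Cycle lengths: 2
Order = lcm(2) = 2

ord(σ) = 2


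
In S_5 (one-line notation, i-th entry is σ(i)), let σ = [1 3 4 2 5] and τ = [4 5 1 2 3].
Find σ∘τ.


σ∘τ: apply τ first, then σ
1 →τ 4 →σ 2
2 →τ 5 →σ 5
3 →τ 1 →σ 1
4 →τ 2 →σ 3
5 →τ 3 →σ 4

σ∘τ = [2 5 1 3 4]


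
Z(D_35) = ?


Z(G) = {g ∈ G | gx = xg for all x ∈ G}
For odd n, Z(D_n) = {e}: no nontrivial rotation commutes with all reflections

Z(D_35) = {e}


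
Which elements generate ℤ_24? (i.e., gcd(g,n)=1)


g generates ℤ_n iff gcd(g,n) = 1
Prime factors of 24: 2, 3
Generators are g ∈ {1,...,23} not divisible by any of these primes.
Generators: {1, 5, 7, 11, 13, 17, 19, 23}
Number of generators = φ(24) = 8

Generators of ℤ_24 = {1, 5, 7, 11, 13, 17, 19, 23}


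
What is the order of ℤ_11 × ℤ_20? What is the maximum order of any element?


|ℤ_11 × ℤ_20| = 11 × 20 = 220
Max element order = lcm(11,20) = 220
Cyclic? Yes (gcd=1)

|ℤ_11×ℤ_20| = 220, max element order = 220


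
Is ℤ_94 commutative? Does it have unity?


ℤ_94 is a commutative ring with unity 1; 94 = 2×47 is composite, so 2·47 ≡ 0 gives zero divisors (not an integral domain)
Commutative: Yes
Integral domain: No
Has unity: Yes

ℤ_94: Commutative=Yes, Unity=Yes


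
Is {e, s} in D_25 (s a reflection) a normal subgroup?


H = {e, s} in D_25 (s a reflection)
r·s·r⁻¹ = sr⁻² ≠ s for n ≥ 3, so {e, s} is not closed under conjugation

No, not a normal subgroup


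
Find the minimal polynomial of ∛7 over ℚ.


∛7 satisfies x³ - 7 = 0, irreducible over ℚ (no rational root; 7 is not a perfect cube)

Minimal polynomial: x³ - 7


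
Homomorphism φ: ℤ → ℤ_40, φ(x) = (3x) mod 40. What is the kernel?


Kernel = preimage of identity
ker(φ) = {x ∈ ℤ : 3x ≡ 0 (mod 40)}. gcd(3,40) = 1, so 3x ≡ 0 (mod 40) ⟺ x ≡ 0 (mod 40/1 = 40). Hence ker(φ) = 40ℤ

ker(φ) = 40ℤ


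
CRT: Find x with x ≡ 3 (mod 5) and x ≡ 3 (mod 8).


m₁ = 5, m₂ = 8, gcd = 1, so CRT applies. M = m₁·m₂ = 40
Let M₁ = M/m₁ = 8, M₂ = M/m₂ = 5
Find y₁ ≡ M₁⁻¹ (mod m₁): 8⁻¹ ≡ 2 (mod 5)
Find y₂ ≡ M₂⁻¹ (mod m₂): 5⁻¹ ≡ 5 (mod 8)
x = a₁·M₁·y₁ + a₂·M₂·y₂ = 3·8·2 + 3·5·5 = 123
Reduce mod 40: x ≡ 3
Check: 3 mod 5 = 3 ✓, 3 mod 8 = 3 ✓

x ≡ 3 (mod 40)


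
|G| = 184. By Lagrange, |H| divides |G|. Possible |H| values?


Lagrange's theorem: |H| divides |G|
|G| = 184
Divisors of 184: 1, 2, 4, 8, 23, 46, 92, 184

Possible subgroup orders: {1, 2, 4, 8, 23, 46, 92, 184}


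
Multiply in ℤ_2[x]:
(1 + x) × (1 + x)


Expand and collect like terms; reduce coefficients mod 2:
x^0: 1·1 = 1 ≡ 1 (mod 2)
x^1: 1·1 + 1·1 = 2 ≡ 0 (mod 2)
x^2: 1·1 = 1 ≡ 1 (mod 2)
Result: 1 + x^2

f · g = 1 + x^2


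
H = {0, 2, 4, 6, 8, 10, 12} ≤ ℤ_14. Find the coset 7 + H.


7 + H = {7 + h (mod 14) : h ∈ H}
7+0=7, 7+2=9, 7+4=11, 7+6=13, 7+8=1, 7+10=3, 7+12=5
7 + H = {1, 3, 5, 7, 9, 11, 13} = 1 + H

7 + H = {1, 3, 5, 7, 9, 11, 13}


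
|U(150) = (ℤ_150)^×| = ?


U(n) is the group of units mod n; |U(n)| = φ(n)
|U(150)| = φ(150) = 40

|U(150) = (ℤ_150)^×| = 40


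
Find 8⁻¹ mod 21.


Use the extended Euclidean algorithm to write 1 = 8·s + 21·t; then s mod 21 is the inverse.
Euclidean algorithm:
  8 = 0·21 + 8
  21 = 2·8 + 5
  8 = 1·5 + 3
  5 = 1·3 + 2
  3 = 1·2 + 1
  2 = 2·1 + 0
gcd(8,21) = 1
Back-substitution gives: 8·(8) + 21·(-3) = 1
So 8⁻¹ ≡ 8 ≡ 8 (mod 21)
Check: 8 × 8 = 64 ≡ 1 (mod 21) ✓

8⁻¹ ≡ 8 (mod 21)


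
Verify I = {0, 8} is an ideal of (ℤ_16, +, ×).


Check ideal conditions for I = {0, 8} in ℤ_16:
(1) I is an additive subgroup? Yes
(2) For r ∈ ℤ_16 and a ∈ I: r·a ∈ I? Yes

Yes, I is an ideal of ℤ_16


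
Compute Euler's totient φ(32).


Factor n: 32 = 2^5
φ(n) = n · ∏(1 - 1/p) over distinct primes p | n
φ(32) = 32 · (1 - 1/2) = 16

φ(32) = 16


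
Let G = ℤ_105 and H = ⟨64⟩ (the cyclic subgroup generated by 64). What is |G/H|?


|⟨64⟩| = n / gcd(64, 105) = 105 / 1 = 105
H is normal (ℤ_105 is abelian).
|G/H| = |G| / |H| = 105 / 105 = 1

|G/H| = 1


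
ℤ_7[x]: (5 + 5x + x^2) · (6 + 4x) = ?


Expand and collect like terms; reduce coefficients mod 7:
x^0: 5·6 = 30 ≡ 2 (mod 7)
x^1: 5·4 + 5·6 = 50 ≡ 1 (mod 7)
x^2: 5·4 + 1·6 = 26 ≡ 5 (mod 7)
x^3: 1·4 = 4 ≡ 4 (mod 7)
Result: 2 + x + 5x^2 + 4x^3

f · g = 2 + x + 5x^2 + 4x^3


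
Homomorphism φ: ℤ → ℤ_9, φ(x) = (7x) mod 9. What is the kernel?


Kernel = preimage of identity
ker(φ) = {x ∈ ℤ : 7x ≡ 0 (mod 9)}. gcd(7,9) = 1, so 7x ≡ 0 (mod 9) ⟺ x ≡ 0 (mod 9/1 = 9). Hence ker(φ) = 9ℤ

ker(φ) = 9ℤ


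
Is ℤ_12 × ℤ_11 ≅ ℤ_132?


Comparing ℤ_12 × ℤ_11 and ℤ_132:
gcd(12,11) = 1, so ℤ_12 × ℤ_11 ≅ ℤ_132 (CRT)

Yes, ℤ_12 × ℤ_11 ≅ ℤ_132


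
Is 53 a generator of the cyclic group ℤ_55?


g generates ℤ_n iff gcd(g, n) = 1
gcd(53, 55) = 1
Since gcd = 1, 53 is a generator.

Yes, 53 generates ℤ_55


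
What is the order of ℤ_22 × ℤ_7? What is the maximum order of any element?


|ℤ_22 × ℤ_7| = 22 × 7 = 154
Max element order = lcm(22,7) = 154
Cyclic? Yes (gcd=1)

|ℤ_22×ℤ_7| = 154, max element order = 154


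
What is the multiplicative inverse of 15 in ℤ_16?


Use the extended Euclidean algorithm to write 1 = 15·s + 16·t; then s mod 16 is the inverse.
Euclidean algorithm:
  15 = 0·16 + 15
  16 = 1·15 + 1
  15 = 15·1 + 0
gcd(15,16) = 1
Back-substitution gives: 15·(-1) + 16·(1) = 1
So 15⁻¹ ≡ -1 ≡ 15 (mod 16)
Check: 15 × 15 = 225 ≡ 1 (mod 16) ✓

15⁻¹ ≡ 15 (mod 16)


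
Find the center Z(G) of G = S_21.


Z(G) = {g ∈ G | gx = xg for all x ∈ G}
S_n is non-abelian for n ≥ 3; Z(S_21) is trivial

Z(S_21) = {e}


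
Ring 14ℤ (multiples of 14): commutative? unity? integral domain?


14ℤ is a commutative ring under +,× but has no multiplicative identity (1 ∉ 14ℤ); it has no zero divisors, but without unity it is not an integral domain
Commutative: Yes
Integral domain: No
Has unity: No

14ℤ (multiples of 14): Commutative=Yes, Unity=No


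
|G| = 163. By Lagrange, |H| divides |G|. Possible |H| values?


Lagrange's theorem: |H| divides |G|
|G| = 163
Divisors of 163: 1, 163

Possible subgroup orders: {1, 163}


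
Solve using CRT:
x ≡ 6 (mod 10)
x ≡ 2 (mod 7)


m₁ = 10, m₂ = 7, gcd = 1, so CRT applies. M = m₁·m₂ = 70
Let M₁ = M/m₁ = 7, M₂ = M/m₂ = 10
Find y₁ ≡ M₁⁻¹ (mod m₁): 7⁻¹ ≡ 3 (mod 10)
Find y₂ ≡ M₂⁻¹ (mod m₂): 10⁻¹ ≡ 5 (mod 7)
x = a₁·M₁·y₁ + a₂·M₂·y₂ = 6·7·3 + 2·10·5 = 226
Reduce mod 70: x ≡ 16
Check: 16 mod 10 = 6 ✓, 16 mod 7 = 2 ✓

x ≡ 16 (mod 70)


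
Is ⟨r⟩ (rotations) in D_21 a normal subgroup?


H = ⟨r⟩ (rotations) in D_21
The rotation subgroup ⟨r⟩ has index 2 in D_21, so it is normal

Yes, normal subgroup


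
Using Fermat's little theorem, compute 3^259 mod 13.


Fermat's little theorem: if p is prime and gcd(a,p)=1, then a^(p-1) ≡ 1 (mod p)
p = 13 is prime, gcd(3,13) = 1
Reduce exponent: 259 mod 12 = 7
So 3^259 ≡ 3^7 (mod 13)
3^7 mod 13 = 3

3^259 ≡ 3 (mod 13)


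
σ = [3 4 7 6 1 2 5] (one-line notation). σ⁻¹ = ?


To find σ⁻¹, swap domain and range:
σ(1) = 3 → σ⁻¹(3) = 1
σ(2) = 4 → σ⁻¹(4) = 2
σ(3) = 7 → σ⁻¹(7) = 3
σ(4) = 6 → σ⁻¹(6) = 4
σ(5) = 1 → σ⁻¹(1) = 5
σ(6) = 2 → σ⁻¹(2) = 6
σ(7) = 5 → σ⁻¹(5) = 7

σ⁻¹ = [5 6 1 2 7 4 3]


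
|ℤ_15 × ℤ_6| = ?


|A × B| = |A| · |B|
|ℤ_15 × ℤ_6| = 15 × 6 = 90

|ℤ_15 × ℤ_6| = 90


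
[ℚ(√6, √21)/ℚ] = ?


[ℚ(√6,√21):ℚ] = [ℚ(√6,√21):ℚ(√6)]·[ℚ(√6):ℚ] = 2·2 = 4

[ℚ(√6, √21)/ℚ] = 4


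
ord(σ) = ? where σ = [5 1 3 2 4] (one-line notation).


Cycle decomposition: (1 5 4 2)
Cycle lengths: 4
Order = lcm(4) = 4

ord(σ) = 4


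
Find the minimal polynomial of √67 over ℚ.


√67 satisfies x² - 67 = 0, irreducible over ℚ since 67 is squarefree

Minimal polynomial: x² - 67


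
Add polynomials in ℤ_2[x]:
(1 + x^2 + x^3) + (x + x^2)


Add coefficients mod 2:
x^0: 1 + 0 = 1 (mod 2)
x^1: 0 + 1 = 1 (mod 2)
x^2: 1 + 1 = 0 (mod 2)
x^3: 1 + 0 = 1 (mod 2)
Result: 1 + x + x^3

f + g = 1 + x + x^3


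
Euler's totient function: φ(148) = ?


Factor n: 148 = 2^2 × 37
φ(n) = n · ∏(1 - 1/p) over distinct primes p | n
φ(148) = 148 · (1 - 1/2) · (1 - 1/37) = 72

φ(148) = 72


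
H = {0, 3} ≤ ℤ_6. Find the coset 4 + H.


4 + H = {4 + h (mod 6) : h ∈ H}
4+0=4, 4+3=1
4 + H = {1, 4} = 1 + H

4 + H = {1, 4}


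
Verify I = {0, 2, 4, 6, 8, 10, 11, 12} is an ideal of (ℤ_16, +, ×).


Check ideal conditions for I = {0, 2, 4, 6, 8, 10, 11, 12} in ℤ_16:
(1) I is an additive subgroup? No
(2) For r ∈ ℤ_16 and a ∈ I: r·a ∈ I? No  [counterexample: r=3, a=10, r·a mod 16 = 14 ∉ I]

No, I is not an ideal of ℤ_16


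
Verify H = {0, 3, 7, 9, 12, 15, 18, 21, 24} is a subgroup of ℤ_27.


Subgroup test for H = {0, 3, 7, 9, 12, 15, 18, 21, 24} in (ℤ_27, +):
(1) 0 ∈ H? Yes
(2) Closure: for all a,b ∈ H, (a+b) mod 27 ∈ H? No  [counterexample: 3 + 3 = 6 ∉ H]
(3) Inverses: for all a ∈ H, -a mod 27 ∈ H? No

No, H is not a subgroup of ℤ_27


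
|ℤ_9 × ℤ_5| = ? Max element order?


|ℤ_9 × ℤ_5| = 9 × 5 = 45
Max element order = lcm(9,5) = 45
Cyclic? Yes (gcd=1)

|ℤ_9×ℤ_5| = 45, max element order = 45


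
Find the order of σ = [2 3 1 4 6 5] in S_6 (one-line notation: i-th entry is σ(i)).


Cycle decomposition: (1 2 3) (5 6)
Cycle lengths: 3, 2
Order = lcm(3, 2) = 6

ord(σ) = 6


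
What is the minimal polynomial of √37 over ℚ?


√37 satisfies x² - 37 = 0, irreducible over ℚ since 37 is squarefree

Minimal polynomial: x² - 37


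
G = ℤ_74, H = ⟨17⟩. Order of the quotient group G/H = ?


|⟨17⟩| = n / gcd(17, 74) = 74 / 1 = 74
H is normal (ℤ_74 is abelian).
|G/H| = |G| / |H| = 74 / 74 = 1

|G/H| = 1


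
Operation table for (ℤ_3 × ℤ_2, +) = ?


Elements: {(0,0), (0,1), (1,0), (1,1), (2,0), (2,1)}
Operation: componentwise addition mod (3, 2)
Entry (a, b) = ((a₁+b₁) mod 3, (a₂+b₂) mod 2)

Cayley table:
      | (0,0) | (0,1) | (1,0) | (1,1) | (2,0) | (2,1)
(0,0) | (0,0) | (0,1) | (1,0) | (1,1) | (2,0) | (2,1)
(0,1) | (0,1) | (0,0) | (1,1) | (1,0) | (2,1) | (2,0)
(1,0) | (1,0) | (1,1) | (2,0) | (2,1) | (0,0) | (0,1)
(1,1) | (1,1) | (1,0) | (2,1) | (2,0) | (0,1) | (0,0)
(2,0) | (2,0) | (2,1) | (0,0) | (0,1) | (1,0) | (1,1)
(2,1) | (2,1) | (2,0) | (0,1) | (0,0) | (1,1) | (1,0)


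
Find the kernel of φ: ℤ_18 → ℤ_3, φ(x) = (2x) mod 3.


Kernel = preimage of identity
ker(φ) = {x ∈ ℤ_18 : 2x ≡ 0 (mod 3)}. Since 3 | 18, φ is well-defined. The kernel is the cyclic subgroup ⟨3⟩ of ℤ_18 (order 6), i.e. {0, 3, 6, 9, 12, 15}

ker(φ) = {0, 3, 6, 9, 12, 15}


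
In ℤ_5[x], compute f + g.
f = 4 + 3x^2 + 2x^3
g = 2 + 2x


Add coefficients mod 5:
x^0: 4 + 2 = 1 (mod 5)
x^1: 0 + 2 = 2 (mod 5)
x^2: 3 + 0 = 3 (mod 5)
x^3: 2 + 0 = 2 (mod 5)
Result: 1 + 2x + 3x^2 + 2x^3

f + g = 1 + 2x + 3x^2 + 2x^3


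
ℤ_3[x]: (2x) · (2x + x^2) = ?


Expand and collect like terms; reduce coefficients mod 3:
x^0: 0·0 = 0 ≡ 0 (mod 3)
x^1: 0·2 + 2·0 = 0 ≡ 0 (mod 3)
x^2: 0·1 + 2·2 = 4 ≡ 1 (mod 3)
x^3: 2·1 = 2 ≡ 2 (mod 3)
Result: x^2 + 2x^3

f · g = x^2 + 2x^3


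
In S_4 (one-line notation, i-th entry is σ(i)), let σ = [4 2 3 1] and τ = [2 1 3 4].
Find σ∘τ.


σ∘τ: apply τ first, then σ
1 →τ 2 →σ 2
2 →τ 1 →σ 4
3 →τ 3 →σ 3
4 →τ 4 →σ 1

σ∘τ = [2 4 3 1]


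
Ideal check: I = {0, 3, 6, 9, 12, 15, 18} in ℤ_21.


Check ideal conditions for I = {0, 3, 6, 9, 12, 15, 18} in ℤ_21:
(1) I is an additive subgroup? Yes
(2) For r ∈ ℤ_21 and a ∈ I: r·a ∈ I? Yes

Yes, I is an ideal of ℤ_21


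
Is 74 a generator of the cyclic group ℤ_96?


g generates ℤ_n iff gcd(g, n) = 1
gcd(74, 96) = 2
Since gcd = 2 ≠ 1, ⟨74⟩ has order 48 < 96, so 74 is not a generator.

No, 74 does not generate ℤ_96


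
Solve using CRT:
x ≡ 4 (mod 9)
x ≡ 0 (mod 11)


m₁ = 9, m₂ = 11, gcd = 1, so CRT applies. M = m₁·m₂ = 99
Let M₁ = M/m₁ = 11, M₂ = M/m₂ = 9
Find y₁ ≡ M₁⁻¹ (mod m₁): 11⁻¹ ≡ 5 (mod 9)
Find y₂ ≡ M₂⁻¹ (mod m₂): 9⁻¹ ≡ 5 (mod 11)
x = a₁·M₁·y₁ + a₂·M₂·y₂ = 4·11·5 + 0·9·5 = 220
Reduce mod 99: x ≡ 22
Check: 22 mod 9 = 4 ✓, 22 mod 11 = 0 ✓

x ≡ 22 (mod 99)


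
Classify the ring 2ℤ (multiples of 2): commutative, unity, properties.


2ℤ is a commutative ring under +,× but has no multiplicative identity (1 ∉ 2ℤ); it has no zero divisors, but without unity it is not an integral domain
Commutative: Yes
Integral domain: No
Has unity: No

2ℤ (multiples of 2): Commutative=Yes, Unity=No


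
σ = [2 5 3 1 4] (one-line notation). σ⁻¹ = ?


To find σ⁻¹, swap domain and range:
σ(1) = 2 → σ⁻¹(2) = 1
σ(2) = 5 → σ⁻¹(5) = 2
σ(3) = 3 → σ⁻¹(3) = 3
σ(4) = 1 → σ⁻¹(1) = 4
σ(5) = 4 → σ⁻¹(4) = 5

σ⁻¹ = [4 1 3 5 2]


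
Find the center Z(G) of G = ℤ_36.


Z(G) = {g ∈ G | gx = xg for all x ∈ G}
ℤ_36 is abelian, so Z(G) = G

Z(ℤ_36) = ℤ_36


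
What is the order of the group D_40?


|D_n| = 2n (n rotations and n reflections)
|D_40| = 2×40 = 80

|D_40| = 80


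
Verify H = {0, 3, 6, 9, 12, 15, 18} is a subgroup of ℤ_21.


Subgroup test for H = {0, 3, 6, 9, 12, 15, 18} in (ℤ_21, +):
(1) 0 ∈ H? Yes
(2) Closure: for all a,b ∈ H, (a+b) mod 21 ∈ H? Yes
(3) Inverses: for all a ∈ H, -a mod 21 ∈ H? Yes

Yes, H is a subgroup of ℤ_21


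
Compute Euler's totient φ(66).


Factor n: 66 = 2 × 3 × 11
φ(n) = n · ∏(1 - 1/p) over distinct primes p | n
φ(66) = 66 · (1 - 1/2) · (1 - 1/3) · (1 - 1/11) = 20

φ(66) = 20


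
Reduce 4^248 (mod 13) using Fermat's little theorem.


Fermat's little theorem: if p is prime and gcd(a,p)=1, then a^(p-1) ≡ 1 (mod p)
p = 13 is prime, gcd(4,13) = 1
Reduce exponent: 248 mod 12 = 8
So 4^248 ≡ 4^8 (mod 13)
4^8 mod 13 = 3

4^248 ≡ 3 (mod 13)


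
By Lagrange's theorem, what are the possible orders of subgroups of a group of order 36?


Lagrange's theorem: |H| divides |G|
|G| = 36
Divisors of 36: 1, 2, 3, 4, 6, 9, 12, 18, 36

Possible subgroup orders: {1, 2, 3, 4, 6, 9, 12, 18, 36}


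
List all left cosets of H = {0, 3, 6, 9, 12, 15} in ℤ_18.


H = {0, 3, 6, 9, 12, 15}, |H| = 6
Number of cosets = |G|/|H| = 18/6 = 3
0 + H = {0, 3, 6, 9, 12, 15}
1 + H = {1, 4, 7, 10, 13, 16}
2 + H = {2, 5, 8, 11, 14, 17}

Cosets: 0+H={0,3,6,9,12,15}; 1+H={1,4,7,10,13,16}; 2+H={2,5,8,11,14,17}


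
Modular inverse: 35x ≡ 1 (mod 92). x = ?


Use the extended Euclidean algorithm to write 1 = 35·s + 92·t; then s mod 92 is the inverse.
Euclidean algorithm:
  35 = 0·92 + 35
  92 = 2·35 + 22
  35 = 1·22 + 13
  22 = 1·13 + 9
  13 = 1·9 + 4
  9 = 2·4 + 1
  4 = 4·1 + 0
gcd(35,92) = 1
Back-substitution gives: 35·(-21) + 92·(8) = 1
So 35⁻¹ ≡ -21 ≡ 71 (mod 92)
Check: 35 × 71 = 2485 ≡ 1 (mod 92) ✓

35⁻¹ ≡ 71 (mod 92)


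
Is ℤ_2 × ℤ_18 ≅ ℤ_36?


Comparing ℤ_2 × ℤ_18 and ℤ_36:
gcd(2,18) = 2 ≠ 1. Max element order in ℤ_2×ℤ_18 is lcm(2,18) = 18 < 36, so it has no element of order 36

No, ℤ_2 × ℤ_18 ≇ ℤ_36


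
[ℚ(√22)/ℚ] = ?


√22 has minimal polynomial x² - 22 (irreducible over ℚ since 22 is squarefree)

[ℚ(√22)/ℚ] = 2


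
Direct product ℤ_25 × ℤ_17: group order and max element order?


|ℤ_25 × ℤ_17| = 25 × 17 = 425
Max element order = lcm(25,17) = 425
Cyclic? Yes (gcd=1)

|ℤ_25×ℤ_17| = 425, max element order = 425


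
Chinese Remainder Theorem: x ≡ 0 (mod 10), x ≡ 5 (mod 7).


m₁ = 10, m₂ = 7, gcd = 1, so CRT applies. M = m₁·m₂ = 70
Let M₁ = M/m₁ = 7, M₂ = M/m₂ = 10
Find y₁ ≡ M₁⁻¹ (mod m₁): 7⁻¹ ≡ 3 (mod 10)
Find y₂ ≡ M₂⁻¹ (mod m₂): 10⁻¹ ≡ 5 (mod 7)
x = a₁·M₁·y₁ + a₂·M₂·y₂ = 0·7·3 + 5·10·5 = 250
Reduce mod 70: x ≡ 40
Check: 40 mod 10 = 0 ✓, 40 mod 7 = 5 ✓

x ≡ 40 (mod 70)


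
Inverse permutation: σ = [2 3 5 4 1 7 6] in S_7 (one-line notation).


To find σ⁻¹, swap domain and range:
σ(1) = 2 → σ⁻¹(2) = 1
σ(2) = 3 → σ⁻¹(3) = 2
σ(3) = 5 → σ⁻¹(5) = 3
σ(4) = 4 → σ⁻¹(4) = 4
σ(5) = 1 → σ⁻¹(1) = 5
σ(6) = 7 → σ⁻¹(7) = 6
σ(7) = 6 → σ⁻¹(6) = 7

σ⁻¹ = [5 1 2 4 3 7 6]


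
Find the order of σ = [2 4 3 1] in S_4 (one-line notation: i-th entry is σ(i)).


Cycle decomposition: (1 2 4)
Cycle lengths: 3
Order = lcm(3) = 3

ord(σ) = 3


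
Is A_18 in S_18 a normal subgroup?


H = A_18 in S_18
A_18 has index 2 in S_18, and every subgroup of index 2 is normal

Yes, normal subgroup


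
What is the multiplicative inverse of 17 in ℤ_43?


Use the extended Euclidean algorithm to write 1 = 17·s + 43·t; then s mod 43 is the inverse.
Euclidean algorithm:
  17 = 0·43 + 17
  43 = 2·17 + 9
  17 = 1·9 + 8
  9 = 1·8 + 1
  8 = 8·1 + 0
gcd(17,43) = 1
Back-substitution gives: 17·(-5) + 43·(2) = 1
So 17⁻¹ ≡ -5 ≡ 38 (mod 43)
Check: 17 × 38 = 646 ≡ 1 (mod 43) ✓

17⁻¹ ≡ 38 (mod 43)


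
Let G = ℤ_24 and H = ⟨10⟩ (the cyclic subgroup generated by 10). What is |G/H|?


|⟨10⟩| = n / gcd(10, 24) = 24 / 2 = 12
H is normal (ℤ_24 is abelian).
|G/H| = |G| / |H| = 24 / 12 = 2

|G/H| = 2


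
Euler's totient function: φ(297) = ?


Factor n: 297 = 3^3 × 11
φ(n) = n · ∏(1 - 1/p) over distinct primes p | n
φ(297) = 297 · (1 - 1/3) · (1 - 1/11) = 180

φ(297) = 180


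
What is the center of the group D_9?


Z(G) = {g ∈ G | gx = xg for all x ∈ G}
For odd n, Z(D_n) = {e}: no nontrivial rotation commutes with all reflections

Z(D_9) = {e}


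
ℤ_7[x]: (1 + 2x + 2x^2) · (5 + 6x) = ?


Expand and collect like terms; reduce coefficients mod 7:
x^0: 1·5 = 5 ≡ 5 (mod 7)
x^1: 1·6 + 2·5 = 16 ≡ 2 (mod 7)
x^2: 2·6 + 2·5 = 22 ≡ 1 (mod 7)
x^3: 2·6 = 12 ≡ 5 (mod 7)
Result: 5 + 2x + x^2 + 5x^3

f · g = 5 + 2x + x^2 + 5x^3


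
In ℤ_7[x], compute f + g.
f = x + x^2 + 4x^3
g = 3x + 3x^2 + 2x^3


Add coefficients mod 7:
x^0: 0 + 0 = 0 (mod 7)
x^1: 1 + 3 = 4 (mod 7)
x^2: 1 + 3 = 4 (mod 7)
x^3: 4 + 2 = 6 (mod 7)
Result: 4x + 4x^2 + 6x^3

f + g = 4x + 4x^2 + 6x^3


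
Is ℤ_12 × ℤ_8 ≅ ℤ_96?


Comparing ℤ_12 × ℤ_8 and ℤ_96:
gcd(12,8) = 4 ≠ 1. Max element order in ℤ_12×ℤ_8 is lcm(12,8) = 24 < 96, so it has no element of order 96

No, ℤ_12 × ℤ_8 ≇ ℤ_96


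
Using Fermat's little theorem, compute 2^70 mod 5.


Fermat's little theorem: if p is prime and gcd(a,p)=1, then a^(p-1) ≡ 1 (mod p)
p = 5 is prime, gcd(2,5) = 1
Reduce exponent: 70 mod 4 = 2
So 2^70 ≡ 2^2 (mod 5)
2^2 mod 5 = 4

2^70 ≡ 4 (mod 5)


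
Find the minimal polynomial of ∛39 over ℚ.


∛39 satisfies x³ - 39 = 0, irreducible over ℚ (no rational root; 39 is not a perfect cube)

Minimal polynomial: x³ - 39


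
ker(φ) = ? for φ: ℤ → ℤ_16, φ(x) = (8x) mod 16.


Kernel = preimage of identity
ker(φ) = {x ∈ ℤ : 8x ≡ 0 (mod 16)}. gcd(8,16) = 8, so 8x ≡ 0 (mod 16) ⟺ x ≡ 0 (mod 16/8 = 2). Hence ker(φ) = 2ℤ

ker(φ) = 2ℤ


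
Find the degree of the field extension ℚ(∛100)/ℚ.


∛100 has minimal polynomial x³ - 100 (irreducible over ℚ since 100 is not a perfect cube)

[ℚ(∛100)/ℚ] = 3


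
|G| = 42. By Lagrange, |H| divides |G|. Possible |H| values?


Lagrange's theorem: |H| divides |G|
|G| = 42
Divisors of 42: 1, 2, 3, 6, 7, 14, 21, 42

Possible subgroup orders: {1, 2, 3, 6, 7, 14, 21, 42}


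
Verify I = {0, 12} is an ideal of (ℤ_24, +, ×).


Check ideal conditions for I = {0, 12} in ℤ_24:
(1) I is an additive subgroup? Yes
(2) For r ∈ ℤ_24 and a ∈ I: r·a ∈ I? Yes

Yes, I is an ideal of ℤ_24


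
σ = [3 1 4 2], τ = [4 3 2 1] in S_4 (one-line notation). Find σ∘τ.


σ∘τ: apply τ first, then σ
1 →τ 4 →σ 2
2 →τ 3 →σ 4
3 →τ 2 →σ 1
4 →τ 1 →σ 3

σ∘τ = [2 4 1 3]


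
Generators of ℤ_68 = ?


g generates ℤ_n iff gcd(g,n) = 1
Prime factors of 68: 2, 17
Generators are g ∈ {1,...,67} not divisible by any of these primes.
Generators: {1, 3, 5, 7, 9, 11, 13, 15, 19, 21, 23, 25, 27, 29, 31, 33, 35, 37, 39, 41, 43, 45, 47, 49, 53, 55, 57, 59, 61, 63, 65, 67}
Number of generators = φ(68) = 32

Generators of ℤ_68 = {1, 3, 5, 7, 9, 11, 13, 15, 19, 21, 23, 25, 27, 29, 31, 33, 35, 37, 39, 41, 43, 45, 47, 49, 53, 55, 57, 59, 61, 63, 65, 67}


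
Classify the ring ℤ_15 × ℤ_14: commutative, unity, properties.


Direct product ring; commutative with unity (1,1); but (1,0)·(0,1) = (0,0) gives zero divisors, so not an integral domain
Commutative: Yes
Integral domain: No
Has unity: Yes

ℤ_15 × ℤ_14: Commutative=Yes, Unity=Yes
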